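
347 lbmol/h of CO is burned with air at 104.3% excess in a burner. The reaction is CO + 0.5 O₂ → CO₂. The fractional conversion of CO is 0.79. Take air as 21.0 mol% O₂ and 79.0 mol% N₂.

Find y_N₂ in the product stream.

0.703

Stoichiometric O₂ = 0.5 × 347 = 173.5 lbmol/h; O₂ fed = 173.5 × 2.043 = 354.5 lbmol/h.
N₂ fed = 354.5 × 79/21 = 1333 lbmol/h.
Fuel reacted = 0.79 × 347 → ξ = 274.1 lbmol/h.
Outlet (n = n₀ + ν ξ):
  CO: 347 − 1(274.1) = 72.87
  O₂: 354.5 − 0.5(274.1) = 217.4
  N₂: 1333 (inert)
  CO₂: 0 + 1(274.1) = 274.1
Total out = 1898 lbmol/h; y_N₂ = 1333 / 1898 = 0.7026.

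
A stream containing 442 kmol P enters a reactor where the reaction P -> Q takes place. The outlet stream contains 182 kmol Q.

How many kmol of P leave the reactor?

For Q: n = n₀ + 1ξ → 182 = 0 + 1ξ, giving ξ = 182 kmol.
Outlet amounts (n = n₀ + ν ξ):
  P: 442 − 1(182) = 260
  Q: 0 + 1(182) = 182

260 kmol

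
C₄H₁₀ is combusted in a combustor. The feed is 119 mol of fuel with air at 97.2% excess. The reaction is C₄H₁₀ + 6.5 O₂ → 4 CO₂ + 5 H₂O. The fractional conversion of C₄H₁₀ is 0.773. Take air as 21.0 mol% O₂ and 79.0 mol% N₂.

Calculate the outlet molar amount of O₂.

927 mol

Stoichiometric O₂ = 6.5 × 119 = 773.5 mol; O₂ fed = 773.5 × 1.972 = 1525 mol.
N₂ fed = 1525 × 79/21 = 5738 mol.
Fuel reacted = 0.773 × 119 → ξ = 91.99 mol.
Outlet (n = n₀ + ν ξ):
  C₄H₁₀: 119 − 1(91.99) = 27.01
  O₂: 1525 − 6.5(91.99) = 927.4
  N₂: 5738 (inert)
  CO₂: 0 + 4(91.99) = 367.9
  H₂O: 0 + 5(91.99) = 459.9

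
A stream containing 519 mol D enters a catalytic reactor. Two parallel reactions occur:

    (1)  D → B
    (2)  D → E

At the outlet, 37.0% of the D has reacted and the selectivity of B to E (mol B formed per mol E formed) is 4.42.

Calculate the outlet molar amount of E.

35.4 mol

Conversion of D: D consumed = 0.37 × 519 = 192 mol = 1ξ₁ + 1ξ₂.
Selectivity: 1ξ₁ / (1ξ₂) = 4.42 → ξ₁ = 4.42 ξ₂.
Substitute: (1·4.42 + 1) ξ₂ = 192 → ξ₂ = 35.43 mol, ξ₁ = 156.6 mol.
Outlet amounts (n = n₀ + Σ ν·ξ):
  D: 519 − 1(156.6) − 1(35.43) = 327
  B: 0 + 1(156.6) = 156.6
  E: 0 + 1(35.43) = 35.43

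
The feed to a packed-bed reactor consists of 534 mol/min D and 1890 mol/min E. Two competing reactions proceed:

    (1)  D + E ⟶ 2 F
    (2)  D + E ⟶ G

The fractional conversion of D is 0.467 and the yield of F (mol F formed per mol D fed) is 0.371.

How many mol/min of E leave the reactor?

1640 mol/min

Yield of F: 2ξ₁ / 534 = 0.371 → ξ₁ = 99.06 mol/min.
Conversion of D: 1ξ₁ + 1ξ₂ = 0.467 × 534 = 249.4 → ξ₂ = 150.3 mol/min.
Outlet amounts (n = n₀ + Σ ν·ξ):
  D: 534 − 1(99.06) − 1(150.3) = 284.6
  E: 1890 − 1(99.06) − 1(150.3) = 1641
  F: 0 + 2(99.06) = 198.1
  G: 0 + 1(150.3) = 150.3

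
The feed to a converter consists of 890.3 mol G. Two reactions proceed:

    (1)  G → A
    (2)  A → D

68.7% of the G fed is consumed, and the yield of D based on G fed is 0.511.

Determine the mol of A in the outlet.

157 mol

Conversion of G: G consumed = 1ξ₁ = 0.687 × 890.3 → ξ₁ = 611.6 mol.
Yield of D: 1ξ₂ / 890.3 = 0.511 → ξ₂ = 454.9 mol.
Outlet amounts (n = n₀ + Σ ν·ξ):
  G: 890.3 − 1(611.6) = 278.7
  A: 0 + 1(611.6) − 1(454.9) = 156.7
  D: 0 + 1(454.9) = 454.9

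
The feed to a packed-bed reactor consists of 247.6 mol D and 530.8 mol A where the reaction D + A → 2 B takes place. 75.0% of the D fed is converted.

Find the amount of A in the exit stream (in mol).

D reacted = 0.75 × 247.6 = 185.7 mol; ν_D = −1, so ξ = 185.7/1 = 185.7 mol.
Outlet amounts (n = n₀ + ν ξ):
  D: 247.6 − 1(185.7) = 61.9
  A: 530.8 − 1(185.7) = 345.1
  B: 0 + 2(185.7) = 371.4

345 mol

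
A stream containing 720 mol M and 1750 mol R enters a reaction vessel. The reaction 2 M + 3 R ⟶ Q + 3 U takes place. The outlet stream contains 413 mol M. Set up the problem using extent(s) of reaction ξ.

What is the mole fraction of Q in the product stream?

0.0663

For M: n = n₀ − 2ξ → 413 = 720 − 2ξ, giving ξ = 153.5 mol.
Outlet amounts (n = n₀ + ν ξ):
  M: 720 − 2(153.5) = 413
  R: 1750 − 3(153.5) = 1290
  Q: 0 + 1(153.5) = 153.5
  U: 0 + 3(153.5) = 460.5
Total out = 2316 mol; y_Q = 153.5 / 2316 = 0.06626.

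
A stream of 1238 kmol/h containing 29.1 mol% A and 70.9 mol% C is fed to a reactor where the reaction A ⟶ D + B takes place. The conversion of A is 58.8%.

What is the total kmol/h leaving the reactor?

A reacted = 0.588 × 360.3 = 211.8 kmol/h; ν_A = −1, so ξ = 211.8/1 = 211.8 kmol/h.
Outlet amounts (n = n₀ + ν ξ):
  A: 360.3 − 1(211.8) = 148.4
  D: 0 + 1(211.8) = 211.8
  B: 0 + 1(211.8) = 211.8
  C: 877.7 (inert)
Total out = 148.4 + 211.8 + 211.8 + 877.7 = 1450 kmol/h.

1450 kmol/h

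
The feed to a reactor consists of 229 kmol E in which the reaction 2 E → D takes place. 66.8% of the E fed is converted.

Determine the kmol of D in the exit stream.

76.5 kmol

E reacted = 0.668 × 229 = 153 kmol; ν_E = −2, so ξ = 153/2 = 76.49 kmol.
Outlet amounts (n = n₀ + ν ξ):
  E: 229 − 2(76.49) = 76.03
  D: 0 + 1(76.49) = 76.49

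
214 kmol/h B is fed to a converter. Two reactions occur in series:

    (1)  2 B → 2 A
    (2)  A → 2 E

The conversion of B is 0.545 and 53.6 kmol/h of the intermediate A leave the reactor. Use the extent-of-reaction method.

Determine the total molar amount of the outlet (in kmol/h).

277 kmol/h

Conversion of B: B consumed = 2ξ₁ = 0.545 × 214 → ξ₁ = 58.32 kmol/h.
A balance: n_A = 0 + 2ξ₁ − 1ξ₂ = 53.6 → ξ₂ = (2·58.32 − 53.6)/1 = 63.03 kmol/h.
Outlet amounts (n = n₀ + Σ ν·ξ):
  B: 214 − 2(58.32) = 97.37
  A: 0 + 2(58.32) − 1(63.03) = 53.6
  E: 0 + 2(63.03) = 126.1
Total out = 97.37 + 53.6 + 126.1 = 277 kmol/h.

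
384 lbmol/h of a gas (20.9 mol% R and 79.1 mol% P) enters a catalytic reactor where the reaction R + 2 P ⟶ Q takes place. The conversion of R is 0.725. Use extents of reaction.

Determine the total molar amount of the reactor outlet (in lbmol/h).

268 lbmol/h

R reacted = 0.725 × 80.26 = 58.19 lbmol/h; ν_R = −1, so ξ = 58.19/1 = 58.19 lbmol/h.
Outlet amounts (n = n₀ + ν ξ):
  R: 80.26 − 1(58.19) = 22.07
  P: 303.7 − 2(58.19) = 187.4
  Q: 0 + 1(58.19) = 58.19
Total out = 22.07 + 187.4 + 58.19 = 267.6 lbmol/h.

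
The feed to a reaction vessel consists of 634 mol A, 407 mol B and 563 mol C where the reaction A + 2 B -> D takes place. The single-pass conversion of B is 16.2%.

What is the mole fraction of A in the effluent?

0.391

B reacted = 0.162 × 407 = 65.93 mol; ν_B = −2, so ξ = 65.93/2 = 32.97 mol.
Outlet amounts (n = n₀ + ν ξ):
  A: 634 − 1(32.97) = 601
  B: 407 − 2(32.97) = 341.1
  D: 0 + 1(32.97) = 32.97
  C: 563 (inert)
Total out = 1538 mol; y_A = 601 / 1538 = 0.3908.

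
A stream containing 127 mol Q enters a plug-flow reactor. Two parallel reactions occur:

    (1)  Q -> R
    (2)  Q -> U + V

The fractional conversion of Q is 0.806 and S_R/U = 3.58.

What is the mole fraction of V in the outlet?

Conversion of Q: Q consumed = 0.806 × 127 = 102.4 mol = 1ξ₁ + 1ξ₂.
Selectivity: 1ξ₁ / (1ξ₂) = 3.58 → ξ₁ = 3.58 ξ₂.
Substitute: (1·3.58 + 1) ξ₂ = 102.4 → ξ₂ = 22.35 mol, ξ₁ = 80.01 mol.
Outlet amounts (n = n₀ + Σ ν·ξ):
  Q: 127 − 1(80.01) − 1(22.35) = 24.64
  R: 0 + 1(80.01) = 80.01
  U: 0 + 1(22.35) = 22.35
  V: 0 + 1(22.35) = 22.35
Total out = 149.3 mol; y_V = 22.35 / 149.3 = 0.1496.

0.15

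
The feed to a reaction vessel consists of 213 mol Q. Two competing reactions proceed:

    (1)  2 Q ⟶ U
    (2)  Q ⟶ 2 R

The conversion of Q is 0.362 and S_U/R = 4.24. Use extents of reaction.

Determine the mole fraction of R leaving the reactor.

Conversion of Q: Q consumed = 0.362 × 213 = 77.11 mol = 2ξ₁ + 1ξ₂.
Selectivity: 1ξ₁ / (2ξ₂) = 4.24 → ξ₁ = 8.48 ξ₂.
Substitute: (2·8.48 + 1) ξ₂ = 77.11 → ξ₂ = 4.293 mol, ξ₁ = 36.41 mol.
Outlet amounts (n = n₀ + Σ ν·ξ):
  Q: 213 − 2(36.41) − 1(4.293) = 135.9
  U: 0 + 1(36.41) = 36.41
  R: 0 + 2(4.293) = 8.586
Total out = 180.9 mol; y_R = 8.586 / 180.9 = 0.04747.

0.0475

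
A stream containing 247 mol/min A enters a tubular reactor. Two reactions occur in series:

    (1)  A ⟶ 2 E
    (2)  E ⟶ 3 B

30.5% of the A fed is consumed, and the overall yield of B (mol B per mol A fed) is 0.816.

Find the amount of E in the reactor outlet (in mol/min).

83.5 mol/min

Conversion of A: A consumed = 1ξ₁ = 0.305 × 247 → ξ₁ = 75.33 mol/min.
Yield of B: 3ξ₂ / 247 = 0.816 → ξ₂ = 67.18 mol/min.
Outlet amounts (n = n₀ + Σ ν·ξ):
  A: 247 − 1(75.33) = 171.7
  E: 0 + 2(75.33) − 1(67.18) = 83.49
  B: 0 + 3(67.18) = 201.6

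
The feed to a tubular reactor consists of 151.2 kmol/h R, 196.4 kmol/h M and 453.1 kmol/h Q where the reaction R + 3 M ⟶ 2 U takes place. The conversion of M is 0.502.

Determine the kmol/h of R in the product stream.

M reacted = 0.502 × 196.4 = 98.59 kmol/h; ν_M = −3, so ξ = 98.59/3 = 32.86 kmol/h.
Outlet amounts (n = n₀ + ν ξ):
  R: 151.2 − 1(32.86) = 118.3
  M: 196.4 − 3(32.86) = 97.81
  U: 0 + 2(32.86) = 65.73
  Q: 453.1 (inert)

118 kmol/h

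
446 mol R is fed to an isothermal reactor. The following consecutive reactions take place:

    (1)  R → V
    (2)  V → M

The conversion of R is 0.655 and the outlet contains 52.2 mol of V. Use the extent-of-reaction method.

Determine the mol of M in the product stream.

Conversion of R: R consumed = 1ξ₁ = 0.655 × 446 → ξ₁ = 292.1 mol.
V balance: n_V = 0 + 1ξ₁ − 1ξ₂ = 52.2 → ξ₂ = (1·292.1 − 52.2)/1 = 239.9 mol.
Outlet amounts (n = n₀ + Σ ν·ξ):
  R: 446 − 1(292.1) = 153.9
  V: 0 + 1(292.1) − 1(239.9) = 52.2
  M: 0 + 1(239.9) = 239.9

240 mol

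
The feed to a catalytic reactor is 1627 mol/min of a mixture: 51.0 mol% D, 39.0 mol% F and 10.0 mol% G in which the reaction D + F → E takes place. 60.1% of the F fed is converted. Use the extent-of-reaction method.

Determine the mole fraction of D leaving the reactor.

0.36

F reacted = 0.601 × 634.5 = 381.4 mol/min; ν_F = −1, so ξ = 381.4/1 = 381.4 mol/min.
Outlet amounts (n = n₀ + ν ξ):
  D: 829.8 − 1(381.4) = 448.4
  F: 634.5 − 1(381.4) = 253.2
  E: 0 + 1(381.4) = 381.4
  G: 162.7 (inert)
Total out = 1246 mol/min; y_D = 448.4 / 1246 = 0.36.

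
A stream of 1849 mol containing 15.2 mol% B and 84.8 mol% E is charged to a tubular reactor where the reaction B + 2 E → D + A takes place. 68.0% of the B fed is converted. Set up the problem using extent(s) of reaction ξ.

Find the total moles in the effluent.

B reacted = 0.68 × 281 = 191.1 mol; ν_B = −1, so ξ = 191.1/1 = 191.1 mol.
Outlet amounts (n = n₀ + ν ξ):
  B: 281 − 1(191.1) = 89.94
  E: 1568 − 2(191.1) = 1186
  D: 0 + 1(191.1) = 191.1
  A: 0 + 1(191.1) = 191.1
Total out = 89.94 + 1186 + 191.1 + 191.1 = 1658 mol.

1660 mol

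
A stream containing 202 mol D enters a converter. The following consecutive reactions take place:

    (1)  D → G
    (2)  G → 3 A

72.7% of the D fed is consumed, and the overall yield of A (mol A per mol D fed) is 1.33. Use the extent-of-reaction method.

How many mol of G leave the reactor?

Conversion of D: D consumed = 1ξ₁ = 0.727 × 202 → ξ₁ = 146.9 mol.
Yield of A: 3ξ₂ / 202 = 1.33 → ξ₂ = 89.55 mol.
Outlet amounts (n = n₀ + Σ ν·ξ):
  D: 202 − 1(146.9) = 55.15
  G: 0 + 1(146.9) − 1(89.55) = 57.3
  A: 0 + 3(89.55) = 268.7

57.3 mol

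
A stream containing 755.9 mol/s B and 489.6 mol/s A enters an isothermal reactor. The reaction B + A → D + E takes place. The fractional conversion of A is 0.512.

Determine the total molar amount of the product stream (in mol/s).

1250 mol/s

A reacted = 0.512 × 489.6 = 250.7 mol/s; ν_A = −1, so ξ = 250.7/1 = 250.7 mol/s.
Outlet amounts (n = n₀ + ν ξ):
  B: 755.9 − 1(250.7) = 505.2
  A: 489.6 − 1(250.7) = 238.9
  D: 0 + 1(250.7) = 250.7
  E: 0 + 1(250.7) = 250.7
Total out = 505.2 + 238.9 + 250.7 + 250.7 = 1246 mol/s.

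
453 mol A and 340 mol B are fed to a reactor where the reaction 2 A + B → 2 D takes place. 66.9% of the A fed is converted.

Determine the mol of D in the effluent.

A reacted = 0.669 × 453 = 303.1 mol; ν_A = −2, so ξ = 303.1/2 = 151.5 mol.
Outlet amounts (n = n₀ + ν ξ):
  A: 453 − 2(151.5) = 149.9
  B: 340 − 1(151.5) = 188.5
  D: 0 + 2(151.5) = 303.1

303 mol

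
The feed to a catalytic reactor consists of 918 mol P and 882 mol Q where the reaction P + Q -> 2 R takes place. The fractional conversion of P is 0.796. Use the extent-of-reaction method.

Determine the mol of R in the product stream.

1460 mol

P reacted = 0.796 × 918 = 730.7 mol; ν_P = −1, so ξ = 730.7/1 = 730.7 mol.
Outlet amounts (n = n₀ + ν ξ):
  P: 918 − 1(730.7) = 187.3
  Q: 882 − 1(730.7) = 151.3
  R: 0 + 2(730.7) = 1461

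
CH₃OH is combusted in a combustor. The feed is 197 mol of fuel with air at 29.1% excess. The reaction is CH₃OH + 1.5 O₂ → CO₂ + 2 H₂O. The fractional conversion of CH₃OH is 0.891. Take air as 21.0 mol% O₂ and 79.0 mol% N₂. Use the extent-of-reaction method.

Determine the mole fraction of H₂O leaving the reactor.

0.167

Stoichiometric O₂ = 1.5 × 197 = 295.5 mol; O₂ fed = 295.5 × 1.291 = 381.5 mol.
N₂ fed = 381.5 × 79/21 = 1435 mol.
Fuel reacted = 0.891 × 197 → ξ = 175.5 mol.
Outlet (n = n₀ + ν ξ):
  CH₃OH: 197 − 1(175.5) = 21.47
  O₂: 381.5 − 1.5(175.5) = 118.2
  N₂: 1435 (inert)
  CO₂: 0 + 1(175.5) = 175.5
  H₂O: 0 + 2(175.5) = 351.1
Total out = 2101 mol; y_H₂O = 351.1 / 2101 = 0.1671.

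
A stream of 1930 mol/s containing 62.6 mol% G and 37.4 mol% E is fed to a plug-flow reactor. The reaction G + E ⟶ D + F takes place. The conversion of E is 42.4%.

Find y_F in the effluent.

0.159

E reacted = 0.424 × 721.8 = 306.1 mol/s; ν_E = −1, so ξ = 306.1/1 = 306.1 mol/s.
Outlet amounts (n = n₀ + ν ξ):
  G: 1208 − 1(306.1) = 902.1
  E: 721.8 − 1(306.1) = 415.8
  D: 0 + 1(306.1) = 306.1
  F: 0 + 1(306.1) = 306.1
Total out = 1930 mol/s; y_F = 306.1 / 1930 = 0.1586.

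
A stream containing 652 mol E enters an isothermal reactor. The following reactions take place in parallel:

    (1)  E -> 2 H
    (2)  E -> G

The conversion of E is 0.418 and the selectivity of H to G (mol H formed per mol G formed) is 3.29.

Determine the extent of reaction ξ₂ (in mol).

ξ₂ = 103 mol

Conversion of E: E consumed = 0.418 × 652 = 272.5 mol = 1ξ₁ + 1ξ₂.
Selectivity: 2ξ₁ / (1ξ₂) = 3.29 → ξ₁ = 1.645 ξ₂.
Substitute: (1·1.645 + 1) ξ₂ = 272.5 → ξ₂ = 103 mol, ξ₁ = 169.5 mol.
Outlet amounts (n = n₀ + Σ ν·ξ):
  E: 652 − 1(169.5) − 1(103) = 379.5
  H: 0 + 2(169.5) = 339
  G: 0 + 1(103) = 103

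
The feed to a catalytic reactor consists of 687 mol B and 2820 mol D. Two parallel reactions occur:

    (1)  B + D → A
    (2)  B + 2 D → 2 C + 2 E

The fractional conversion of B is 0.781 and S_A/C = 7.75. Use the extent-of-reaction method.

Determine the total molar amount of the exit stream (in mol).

Conversion of B: B consumed = 0.781 × 687 = 536.5 mol = 1ξ₁ + 1ξ₂.
Selectivity: 1ξ₁ / (2ξ₂) = 7.75 → ξ₁ = 15.5 ξ₂.
Substitute: (1·15.5 + 1) ξ₂ = 536.5 → ξ₂ = 32.52 mol, ξ₁ = 504 mol.
Outlet amounts (n = n₀ + Σ ν·ξ):
  B: 687 − 1(504) − 1(32.52) = 150.5
  D: 2820 − 1(504) − 2(32.52) = 2251
  A: 0 + 1(504) = 504
  C: 0 + 2(32.52) = 65.04
  E: 0 + 2(32.52) = 65.04
Total out = 150.5 + 2251 + 504 + 65.04 + 65.04 = 3035 mol.

3040 mol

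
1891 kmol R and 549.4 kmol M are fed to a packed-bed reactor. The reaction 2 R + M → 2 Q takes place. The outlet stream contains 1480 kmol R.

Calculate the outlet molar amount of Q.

411 kmol

For R: n = n₀ − 2ξ → 1480 = 1891 − 2ξ, giving ξ = 205.5 kmol.
Outlet amounts (n = n₀ + ν ξ):
  R: 1891 − 2(205.5) = 1480
  M: 549.4 − 1(205.5) = 343.9
  Q: 0 + 2(205.5) = 411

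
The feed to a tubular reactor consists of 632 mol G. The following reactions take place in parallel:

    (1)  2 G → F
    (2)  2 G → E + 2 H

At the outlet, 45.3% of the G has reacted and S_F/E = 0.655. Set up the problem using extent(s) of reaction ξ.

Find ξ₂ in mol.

ξ₂ = 86.5 mol

Conversion of G: G consumed = 0.453 × 632 = 286.3 mol = 2ξ₁ + 2ξ₂.
Selectivity: 1ξ₁ / (1ξ₂) = 0.655 → ξ₁ = 0.655 ξ₂.
Substitute: (2·0.655 + 2) ξ₂ = 286.3 → ξ₂ = 86.49 mol, ξ₁ = 56.65 mol.
Outlet amounts (n = n₀ + Σ ν·ξ):
  G: 632 − 2(56.65) − 2(86.49) = 345.7
  F: 0 + 1(56.65) = 56.65
  E: 0 + 1(86.49) = 86.49
  H: 0 + 2(86.49) = 173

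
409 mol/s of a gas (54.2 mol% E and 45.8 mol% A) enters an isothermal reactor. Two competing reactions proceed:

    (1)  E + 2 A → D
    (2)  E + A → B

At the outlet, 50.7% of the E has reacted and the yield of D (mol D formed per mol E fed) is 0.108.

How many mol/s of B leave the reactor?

Yield of D: 1ξ₁ / 221.7 = 0.108 → ξ₁ = 23.94 mol/s.
Conversion of E: 1ξ₁ + 1ξ₂ = 0.507 × 221.7 = 112.4 → ξ₂ = 88.45 mol/s.
Outlet amounts (n = n₀ + Σ ν·ξ):
  E: 221.7 − 1(23.94) − 1(88.45) = 109.3
  A: 187.3 − 2(23.94) − 1(88.45) = 50.99
  D: 0 + 1(23.94) = 23.94
  B: 0 + 1(88.45) = 88.45

88.4 mol/s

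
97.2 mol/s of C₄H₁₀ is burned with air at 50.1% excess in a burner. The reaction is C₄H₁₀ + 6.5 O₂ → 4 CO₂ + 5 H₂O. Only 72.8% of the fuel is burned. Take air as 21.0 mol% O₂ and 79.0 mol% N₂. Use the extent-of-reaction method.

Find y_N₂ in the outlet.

Stoichiometric O₂ = 6.5 × 97.2 = 631.8 mol/s; O₂ fed = 631.8 × 1.501 = 948.3 mol/s.
N₂ fed = 948.3 × 79/21 = 3568 mol/s.
Fuel reacted = 0.728 × 97.2 → ξ = 70.76 mol/s.
Outlet (n = n₀ + ν ξ):
  C₄H₁₀: 97.2 − 1(70.76) = 26.44
  O₂: 948.3 − 6.5(70.76) = 488.4
  N₂: 3568 (inert)
  CO₂: 0 + 4(70.76) = 283
  H₂O: 0 + 5(70.76) = 353.8
Total out = 4719 mol/s; y_N₂ = 3568 / 4719 = 0.756.

0.756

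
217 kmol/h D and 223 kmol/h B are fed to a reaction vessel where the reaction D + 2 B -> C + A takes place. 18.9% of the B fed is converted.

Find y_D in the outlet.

B reacted = 0.189 × 223 = 42.15 kmol/h; ν_B = −2, so ξ = 42.15/2 = 21.07 kmol/h.
Outlet amounts (n = n₀ + ν ξ):
  D: 217 − 1(21.07) = 195.9
  B: 223 − 2(21.07) = 180.9
  C: 0 + 1(21.07) = 21.07
  A: 0 + 1(21.07) = 21.07
Total out = 418.9 kmol/h; y_D = 195.9 / 418.9 = 0.4677.

0.468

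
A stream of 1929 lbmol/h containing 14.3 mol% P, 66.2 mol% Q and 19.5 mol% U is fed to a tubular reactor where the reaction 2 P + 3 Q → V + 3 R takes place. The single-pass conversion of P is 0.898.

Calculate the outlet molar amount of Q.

P reacted = 0.898 × 275.8 = 247.7 lbmol/h; ν_P = −2, so ξ = 247.7/2 = 123.9 lbmol/h.
Outlet amounts (n = n₀ + ν ξ):
  P: 275.8 − 2(123.9) = 28.14
  Q: 1277 − 3(123.9) = 905.4
  V: 0 + 1(123.9) = 123.9
  R: 0 + 3(123.9) = 371.6
  U: 376.2 (inert)

905 lbmol/h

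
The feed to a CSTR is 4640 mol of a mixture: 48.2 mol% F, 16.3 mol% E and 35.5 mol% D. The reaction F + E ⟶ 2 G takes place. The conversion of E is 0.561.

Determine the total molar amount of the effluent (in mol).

4640 mol

E reacted = 0.561 × 756.3 = 424.3 mol; ν_E = −1, so ξ = 424.3/1 = 424.3 mol.
Outlet amounts (n = n₀ + ν ξ):
  F: 2236 − 1(424.3) = 1812
  E: 756.3 − 1(424.3) = 332
  G: 0 + 2(424.3) = 848.6
  D: 1647 (inert)
Total out = 1812 + 332 + 848.6 + 1647 = 4640 mol.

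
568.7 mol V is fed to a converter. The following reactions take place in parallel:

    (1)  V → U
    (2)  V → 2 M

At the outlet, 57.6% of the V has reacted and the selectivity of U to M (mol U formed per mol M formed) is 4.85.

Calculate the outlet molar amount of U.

Conversion of V: V consumed = 0.576 × 568.7 = 327.6 mol = 1ξ₁ + 1ξ₂.
Selectivity: 1ξ₁ / (2ξ₂) = 4.85 → ξ₁ = 9.7 ξ₂.
Substitute: (1·9.7 + 1) ξ₂ = 327.6 → ξ₂ = 30.61 mol, ξ₁ = 297 mol.
Outlet amounts (n = n₀ + Σ ν·ξ):
  V: 568.7 − 1(297) − 1(30.61) = 241.1
  U: 0 + 1(297) = 297
  M: 0 + 2(30.61) = 61.23

297 mol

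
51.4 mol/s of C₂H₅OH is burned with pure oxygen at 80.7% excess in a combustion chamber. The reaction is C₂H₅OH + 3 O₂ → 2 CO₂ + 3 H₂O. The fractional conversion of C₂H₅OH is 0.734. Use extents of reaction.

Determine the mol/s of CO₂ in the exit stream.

75.5 mol/s

Stoichiometric O₂ = 3 × 51.4 = 154.2 mol/s; O₂ fed = 154.2 × 1.807 = 278.6 mol/s.
Fuel reacted = 0.734 × 51.4 → ξ = 37.73 mol/s.
Outlet (n = n₀ + ν ξ):
  C₂H₅OH: 51.4 − 1(37.73) = 13.67
  O₂: 278.6 − 3(37.73) = 165.5
  CO₂: 0 + 2(37.73) = 75.46
  H₂O: 0 + 3(37.73) = 113.2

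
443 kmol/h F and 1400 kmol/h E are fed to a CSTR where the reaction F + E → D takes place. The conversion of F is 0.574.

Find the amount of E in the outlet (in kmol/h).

F reacted = 0.574 × 443 = 254.3 kmol/h; ν_F = −1, so ξ = 254.3/1 = 254.3 kmol/h.
Outlet amounts (n = n₀ + ν ξ):
  F: 443 − 1(254.3) = 188.7
  E: 1400 − 1(254.3) = 1146
  D: 0 + 1(254.3) = 254.3

1150 kmol/h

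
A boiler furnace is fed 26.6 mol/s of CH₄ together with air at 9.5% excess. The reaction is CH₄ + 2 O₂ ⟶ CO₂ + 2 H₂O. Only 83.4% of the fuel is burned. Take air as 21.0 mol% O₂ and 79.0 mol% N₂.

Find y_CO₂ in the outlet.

0.073

Stoichiometric O₂ = 2 × 26.6 = 53.2 mol/s; O₂ fed = 53.2 × 1.095 = 58.25 mol/s.
N₂ fed = 58.25 × 79/21 = 219.1 mol/s.
Fuel reacted = 0.834 × 26.6 → ξ = 22.18 mol/s.
Outlet (n = n₀ + ν ξ):
  CH₄: 26.6 − 1(22.18) = 4.416
  O₂: 58.25 − 2(22.18) = 13.89
  N₂: 219.1 (inert)
  CO₂: 0 + 1(22.18) = 22.18
  H₂O: 0 + 2(22.18) = 44.37
Total out = 304 mol/s; y_CO₂ = 22.18 / 304 = 0.07297.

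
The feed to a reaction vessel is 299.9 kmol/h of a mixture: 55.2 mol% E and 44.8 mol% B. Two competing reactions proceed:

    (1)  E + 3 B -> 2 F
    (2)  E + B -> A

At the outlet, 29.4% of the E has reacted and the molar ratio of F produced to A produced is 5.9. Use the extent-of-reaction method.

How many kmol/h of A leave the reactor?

Conversion of E: E consumed = 0.294 × 165.5 = 48.67 kmol/h = 1ξ₁ + 1ξ₂.
Selectivity: 2ξ₁ / (1ξ₂) = 5.9 → ξ₁ = 2.95 ξ₂.
Substitute: (1·2.95 + 1) ξ₂ = 48.67 → ξ₂ = 12.32 kmol/h, ξ₁ = 36.35 kmol/h.
Outlet amounts (n = n₀ + Σ ν·ξ):
  E: 165.5 − 1(36.35) − 1(12.32) = 116.9
  B: 134.4 − 3(36.35) − 1(12.32) = 12.99
  F: 0 + 2(36.35) = 72.7
  A: 0 + 1(12.32) = 12.32

12.3 kmol/h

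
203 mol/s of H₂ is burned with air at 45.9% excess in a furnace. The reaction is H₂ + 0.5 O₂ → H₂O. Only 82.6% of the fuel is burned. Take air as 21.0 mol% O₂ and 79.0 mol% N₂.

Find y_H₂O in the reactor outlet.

0.203

Stoichiometric O₂ = 0.5 × 203 = 101.5 mol/s; O₂ fed = 101.5 × 1.459 = 148.1 mol/s.
N₂ fed = 148.1 × 79/21 = 557.1 mol/s.
Fuel reacted = 0.826 × 203 → ξ = 167.7 mol/s.
Outlet (n = n₀ + ν ξ):
  H₂: 203 − 1(167.7) = 35.32
  O₂: 148.1 − 0.5(167.7) = 64.25
  N₂: 557.1 (inert)
  H₂O: 0 + 1(167.7) = 167.7
Total out = 824.3 mol/s; y_H₂O = 167.7 / 824.3 = 0.2034.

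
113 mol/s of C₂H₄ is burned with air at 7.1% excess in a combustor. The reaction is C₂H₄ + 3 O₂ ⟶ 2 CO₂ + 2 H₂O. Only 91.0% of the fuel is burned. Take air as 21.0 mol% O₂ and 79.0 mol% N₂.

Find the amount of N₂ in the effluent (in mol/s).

1370 mol/s

Stoichiometric O₂ = 3 × 113 = 339 mol/s; O₂ fed = 339 × 1.071 = 363.1 mol/s.
N₂ fed = 363.1 × 79/21 = 1366 mol/s.
Fuel reacted = 0.91 × 113 → ξ = 102.8 mol/s.
Outlet (n = n₀ + ν ξ):
  C₂H₄: 113 − 1(102.8) = 10.17
  O₂: 363.1 − 3(102.8) = 54.58
  N₂: 1366 (inert)
  CO₂: 0 + 2(102.8) = 205.7
  H₂O: 0 + 2(102.8) = 205.7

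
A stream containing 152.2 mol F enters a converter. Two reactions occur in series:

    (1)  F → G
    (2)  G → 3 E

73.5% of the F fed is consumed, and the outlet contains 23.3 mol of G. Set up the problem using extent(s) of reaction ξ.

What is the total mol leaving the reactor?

Conversion of F: F consumed = 1ξ₁ = 0.735 × 152.2 → ξ₁ = 111.9 mol.
G balance: n_G = 0 + 1ξ₁ − 1ξ₂ = 23.3 → ξ₂ = (1·111.9 − 23.3)/1 = 88.57 mol.
Outlet amounts (n = n₀ + Σ ν·ξ):
  F: 152.2 − 1(111.9) = 40.33
  G: 0 + 1(111.9) − 1(88.57) = 23.3
  E: 0 + 3(88.57) = 265.7
Total out = 40.33 + 23.3 + 265.7 = 329.3 mol.

329 mol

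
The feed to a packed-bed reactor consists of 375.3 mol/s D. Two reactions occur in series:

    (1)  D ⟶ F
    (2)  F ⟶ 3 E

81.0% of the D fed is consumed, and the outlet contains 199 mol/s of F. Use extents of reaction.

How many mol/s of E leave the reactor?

315 mol/s

Conversion of D: D consumed = 1ξ₁ = 0.81 × 375.3 → ξ₁ = 304 mol/s.
F balance: n_F = 0 + 1ξ₁ − 1ξ₂ = 199 → ξ₂ = (1·304 − 199)/1 = 105 mol/s.
Outlet amounts (n = n₀ + Σ ν·ξ):
  D: 375.3 − 1(304) = 71.31
  F: 0 + 1(304) − 1(105) = 199
  E: 0 + 3(105) = 315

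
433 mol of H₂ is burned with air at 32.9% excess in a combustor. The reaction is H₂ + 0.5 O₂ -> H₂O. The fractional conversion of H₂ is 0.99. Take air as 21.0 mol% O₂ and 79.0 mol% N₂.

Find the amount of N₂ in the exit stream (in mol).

1080 mol

Stoichiometric O₂ = 0.5 × 433 = 216.5 mol; O₂ fed = 216.5 × 1.329 = 287.7 mol.
N₂ fed = 287.7 × 79/21 = 1082 mol.
Fuel reacted = 0.99 × 433 → ξ = 428.7 mol.
Outlet (n = n₀ + ν ξ):
  H₂: 433 − 1(428.7) = 4.33
  O₂: 287.7 − 0.5(428.7) = 73.39
  N₂: 1082 (inert)
  H₂O: 0 + 1(428.7) = 428.7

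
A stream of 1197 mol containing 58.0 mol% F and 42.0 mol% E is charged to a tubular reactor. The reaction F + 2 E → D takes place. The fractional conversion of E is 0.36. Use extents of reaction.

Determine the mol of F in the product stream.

604 mol

E reacted = 0.36 × 502.7 = 181 mol; ν_E = −2, so ξ = 181/2 = 90.49 mol.
Outlet amounts (n = n₀ + ν ξ):
  F: 694.3 − 1(90.49) = 603.8
  E: 502.7 − 2(90.49) = 321.8
  D: 0 + 1(90.49) = 90.49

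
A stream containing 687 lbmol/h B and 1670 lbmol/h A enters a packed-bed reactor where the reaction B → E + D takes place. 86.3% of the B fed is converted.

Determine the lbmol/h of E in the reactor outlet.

B reacted = 0.863 × 687 = 592.9 lbmol/h; ν_B = −1, so ξ = 592.9/1 = 592.9 lbmol/h.
Outlet amounts (n = n₀ + ν ξ):
  B: 687 − 1(592.9) = 94.12
  E: 0 + 1(592.9) = 592.9
  D: 0 + 1(592.9) = 592.9
  A: 1670 (inert)

593 lbmol/h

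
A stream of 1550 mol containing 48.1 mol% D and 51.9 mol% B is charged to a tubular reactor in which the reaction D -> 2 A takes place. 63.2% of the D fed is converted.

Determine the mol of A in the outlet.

D reacted = 0.632 × 745.5 = 471.2 mol; ν_D = −1, so ξ = 471.2/1 = 471.2 mol.
Outlet amounts (n = n₀ + ν ξ):
  D: 745.5 − 1(471.2) = 274.4
  A: 0 + 2(471.2) = 942.4
  B: 804.5 (inert)

942 mol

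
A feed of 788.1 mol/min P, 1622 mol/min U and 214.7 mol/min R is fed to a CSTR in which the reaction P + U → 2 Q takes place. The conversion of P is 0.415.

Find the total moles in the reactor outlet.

P reacted = 0.415 × 788.1 = 327.1 mol/min; ν_P = −1, so ξ = 327.1/1 = 327.1 mol/min.
Outlet amounts (n = n₀ + ν ξ):
  P: 788.1 − 1(327.1) = 461
  U: 1622 − 1(327.1) = 1295
  Q: 0 + 2(327.1) = 654.1
  R: 214.7 (inert)
Total out = 461 + 1295 + 654.1 + 214.7 = 2625 mol/min.

2620 mol/min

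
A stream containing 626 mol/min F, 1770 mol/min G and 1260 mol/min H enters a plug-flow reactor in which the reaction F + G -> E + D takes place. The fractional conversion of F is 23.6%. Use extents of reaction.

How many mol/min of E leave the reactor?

148 mol/min

F reacted = 0.236 × 626 = 147.7 mol/min; ν_F = −1, so ξ = 147.7/1 = 147.7 mol/min.
Outlet amounts (n = n₀ + ν ξ):
  F: 626 − 1(147.7) = 478.3
  G: 1770 − 1(147.7) = 1622
  E: 0 + 1(147.7) = 147.7
  D: 0 + 1(147.7) = 147.7
  H: 1260 (inert)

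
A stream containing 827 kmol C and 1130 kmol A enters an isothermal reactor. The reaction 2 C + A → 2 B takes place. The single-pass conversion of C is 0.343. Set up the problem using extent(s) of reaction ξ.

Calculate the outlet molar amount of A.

988 kmol

C reacted = 0.343 × 827 = 283.7 kmol; ν_C = −2, so ξ = 283.7/2 = 141.8 kmol.
Outlet amounts (n = n₀ + ν ξ):
  C: 827 − 2(141.8) = 543.3
  A: 1130 − 1(141.8) = 988.2
  B: 0 + 2(141.8) = 283.7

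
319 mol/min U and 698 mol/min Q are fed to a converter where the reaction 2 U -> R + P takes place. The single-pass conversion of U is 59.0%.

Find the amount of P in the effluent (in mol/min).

94.1 mol/min

U reacted = 0.59 × 319 = 188.2 mol/min; ν_U = −2, so ξ = 188.2/2 = 94.1 mol/min.
Outlet amounts (n = n₀ + ν ξ):
  U: 319 − 2(94.1) = 130.8
  R: 0 + 1(94.1) = 94.1
  P: 0 + 1(94.1) = 94.1
  Q: 698 (inert)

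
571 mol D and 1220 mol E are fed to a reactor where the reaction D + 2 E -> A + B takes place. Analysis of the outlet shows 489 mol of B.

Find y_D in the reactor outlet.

For B: n = n₀ + 1ξ → 489 = 0 + 1ξ, giving ξ = 489 mol.
Outlet amounts (n = n₀ + ν ξ):
  D: 571 − 1(489) = 82
  E: 1220 − 2(489) = 242
  A: 0 + 1(489) = 489
  B: 0 + 1(489) = 489
Total out = 1302 mol; y_D = 82 / 1302 = 0.06298.

0.063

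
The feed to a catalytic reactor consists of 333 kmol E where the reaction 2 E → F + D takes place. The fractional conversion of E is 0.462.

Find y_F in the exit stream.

0.231

E reacted = 0.462 × 333 = 153.8 kmol; ν_E = −2, so ξ = 153.8/2 = 76.92 kmol.
Outlet amounts (n = n₀ + ν ξ):
  E: 333 − 2(76.92) = 179.2
  F: 0 + 1(76.92) = 76.92
  D: 0 + 1(76.92) = 76.92
Total out = 333 kmol; y_F = 76.92 / 333 = 0.231.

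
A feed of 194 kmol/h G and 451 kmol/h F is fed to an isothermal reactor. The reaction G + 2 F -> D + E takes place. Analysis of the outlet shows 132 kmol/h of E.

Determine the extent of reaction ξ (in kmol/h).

ξ = 132 kmol/h

For E: n = n₀ + 1ξ → 132 = 0 + 1ξ, giving ξ = 132 kmol/h.
Outlet amounts (n = n₀ + ν ξ):
  G: 194 − 1(132) = 62
  F: 451 − 2(132) = 187
  D: 0 + 1(132) = 132
  E: 0 + 1(132) = 132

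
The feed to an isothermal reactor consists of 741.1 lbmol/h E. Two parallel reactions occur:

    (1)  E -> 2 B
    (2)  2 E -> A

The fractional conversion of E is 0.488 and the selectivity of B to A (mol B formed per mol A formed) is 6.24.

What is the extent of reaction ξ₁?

Conversion of E: E consumed = 0.488 × 741.1 = 361.7 lbmol/h = 1ξ₁ + 2ξ₂.
Selectivity: 2ξ₁ / (1ξ₂) = 6.24 → ξ₁ = 3.12 ξ₂.
Substitute: (1·3.12 + 2) ξ₂ = 361.7 → ξ₂ = 70.64 lbmol/h, ξ₁ = 220.4 lbmol/h.
Outlet amounts (n = n₀ + Σ ν·ξ):
  E: 741.1 − 1(220.4) − 2(70.64) = 379.4
  B: 0 + 2(220.4) = 440.8
  A: 0 + 1(70.64) = 70.64

ξ₁ = 220 lbmol/h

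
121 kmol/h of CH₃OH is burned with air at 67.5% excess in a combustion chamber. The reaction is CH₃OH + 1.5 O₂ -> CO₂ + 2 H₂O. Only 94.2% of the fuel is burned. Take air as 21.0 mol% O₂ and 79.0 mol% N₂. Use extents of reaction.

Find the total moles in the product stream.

1630 kmol/h

Stoichiometric O₂ = 1.5 × 121 = 181.5 kmol/h; O₂ fed = 181.5 × 1.675 = 304 kmol/h.
N₂ fed = 304 × 79/21 = 1144 kmol/h.
Fuel reacted = 0.942 × 121 → ξ = 114 kmol/h.
Outlet (n = n₀ + ν ξ):
  CH₃OH: 121 − 1(114) = 7.018
  O₂: 304 − 1.5(114) = 133
  N₂: 1144 (inert)
  CO₂: 0 + 1(114) = 114
  H₂O: 0 + 2(114) = 228
Total out = 7.018 + 133 + 1144 + 114 + 228 = 1626 kmol/h.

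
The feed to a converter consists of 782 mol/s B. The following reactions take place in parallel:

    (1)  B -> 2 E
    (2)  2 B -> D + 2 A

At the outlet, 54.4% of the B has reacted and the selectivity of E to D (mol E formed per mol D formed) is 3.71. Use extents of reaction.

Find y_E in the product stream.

Conversion of B: B consumed = 0.544 × 782 = 425.4 mol/s = 1ξ₁ + 2ξ₂.
Selectivity: 2ξ₁ / (1ξ₂) = 3.71 → ξ₁ = 1.855 ξ₂.
Substitute: (1·1.855 + 2) ξ₂ = 425.4 → ξ₂ = 110.4 mol/s, ξ₁ = 204.7 mol/s.
Outlet amounts (n = n₀ + Σ ν·ξ):
  B: 782 − 1(204.7) − 2(110.4) = 356.6
  E: 0 + 2(204.7) = 409.4
  D: 0 + 1(110.4) = 110.4
  A: 0 + 2(110.4) = 220.7
Total out = 1097 mol/s; y_E = 409.4 / 1097 = 0.3732.

0.373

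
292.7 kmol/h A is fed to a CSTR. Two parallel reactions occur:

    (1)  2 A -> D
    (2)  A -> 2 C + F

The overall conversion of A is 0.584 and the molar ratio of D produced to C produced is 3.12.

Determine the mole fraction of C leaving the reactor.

Conversion of A: A consumed = 0.584 × 292.7 = 170.9 kmol/h = 2ξ₁ + 1ξ₂.
Selectivity: 1ξ₁ / (2ξ₂) = 3.12 → ξ₁ = 6.24 ξ₂.
Substitute: (2·6.24 + 1) ξ₂ = 170.9 → ξ₂ = 12.68 kmol/h, ξ₁ = 79.13 kmol/h.
Outlet amounts (n = n₀ + Σ ν·ξ):
  A: 292.7 − 2(79.13) − 1(12.68) = 121.8
  D: 0 + 1(79.13) = 79.13
  C: 0 + 2(12.68) = 25.36
  F: 0 + 1(12.68) = 12.68
Total out = 238.9 kmol/h; y_C = 25.36 / 238.9 = 0.1061.

0.106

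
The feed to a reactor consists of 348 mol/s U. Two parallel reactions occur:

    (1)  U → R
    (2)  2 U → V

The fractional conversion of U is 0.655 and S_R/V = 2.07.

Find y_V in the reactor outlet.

0.192

Conversion of U: U consumed = 0.655 × 348 = 227.9 mol/s = 1ξ₁ + 2ξ₂.
Selectivity: 1ξ₁ / (1ξ₂) = 2.07 → ξ₁ = 2.07 ξ₂.
Substitute: (1·2.07 + 2) ξ₂ = 227.9 → ξ₂ = 56 mol/s, ξ₁ = 115.9 mol/s.
Outlet amounts (n = n₀ + Σ ν·ξ):
  U: 348 − 1(115.9) − 2(56) = 120.1
  R: 0 + 1(115.9) = 115.9
  V: 0 + 1(56) = 56
Total out = 292 mol/s; y_V = 56 / 292 = 0.1918.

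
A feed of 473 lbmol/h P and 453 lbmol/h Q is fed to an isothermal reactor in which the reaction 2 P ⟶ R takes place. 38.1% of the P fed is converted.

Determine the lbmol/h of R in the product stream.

90.1 lbmol/h

P reacted = 0.381 × 473 = 180.2 lbmol/h; ν_P = −2, so ξ = 180.2/2 = 90.11 lbmol/h.
Outlet amounts (n = n₀ + ν ξ):
  P: 473 − 2(90.11) = 292.8
  R: 0 + 1(90.11) = 90.11
  Q: 453 (inert)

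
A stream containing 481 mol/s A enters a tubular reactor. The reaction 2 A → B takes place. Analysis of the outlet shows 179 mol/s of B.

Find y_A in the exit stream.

0.407

For B: n = n₀ + 1ξ → 179 = 0 + 1ξ, giving ξ = 179 mol/s.
Outlet amounts (n = n₀ + ν ξ):
  A: 481 − 2(179) = 123
  B: 0 + 1(179) = 179
Total out = 302 mol/s; y_A = 123 / 302 = 0.4073.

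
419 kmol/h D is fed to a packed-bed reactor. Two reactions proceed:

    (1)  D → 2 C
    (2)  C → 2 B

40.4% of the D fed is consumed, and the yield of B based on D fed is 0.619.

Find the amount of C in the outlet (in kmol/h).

209 kmol/h

Conversion of D: D consumed = 1ξ₁ = 0.404 × 419 → ξ₁ = 169.3 kmol/h.
Yield of B: 2ξ₂ / 419 = 0.619 → ξ₂ = 129.7 kmol/h.
Outlet amounts (n = n₀ + Σ ν·ξ):
  D: 419 − 1(169.3) = 249.7
  C: 0 + 2(169.3) − 1(129.7) = 208.9
  B: 0 + 2(129.7) = 259.4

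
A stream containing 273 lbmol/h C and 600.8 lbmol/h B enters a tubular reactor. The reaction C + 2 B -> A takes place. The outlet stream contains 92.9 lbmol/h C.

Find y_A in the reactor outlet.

For C: n = n₀ − 1ξ → 92.9 = 273 − 1ξ, giving ξ = 180.1 lbmol/h.
Outlet amounts (n = n₀ + ν ξ):
  C: 273 − 1(180.1) = 92.9
  B: 600.8 − 2(180.1) = 240.6
  A: 0 + 1(180.1) = 180.1
Total out = 513.6 lbmol/h; y_A = 180.1 / 513.6 = 0.3507.

0.351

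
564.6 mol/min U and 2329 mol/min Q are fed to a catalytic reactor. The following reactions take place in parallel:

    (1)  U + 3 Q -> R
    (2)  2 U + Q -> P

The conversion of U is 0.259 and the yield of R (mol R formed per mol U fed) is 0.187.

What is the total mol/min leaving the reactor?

Yield of R: 1ξ₁ / 564.6 = 0.187 → ξ₁ = 105.6 mol/min.
Conversion of U: 1ξ₁ + 2ξ₂ = 0.259 × 564.6 = 146.2 → ξ₂ = 20.33 mol/min.
Outlet amounts (n = n₀ + Σ ν·ξ):
  U: 564.6 − 1(105.6) − 2(20.33) = 418.4
  Q: 2329 − 3(105.6) − 1(20.33) = 1992
  R: 0 + 1(105.6) = 105.6
  P: 0 + 1(20.33) = 20.33
Total out = 418.4 + 1992 + 105.6 + 20.33 = 2536 mol/min.

2540 mol/min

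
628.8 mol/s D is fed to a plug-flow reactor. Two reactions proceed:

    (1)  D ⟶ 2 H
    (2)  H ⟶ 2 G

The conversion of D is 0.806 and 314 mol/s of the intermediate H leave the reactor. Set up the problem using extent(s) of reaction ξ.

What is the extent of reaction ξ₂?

Conversion of D: D consumed = 1ξ₁ = 0.806 × 628.8 → ξ₁ = 506.8 mol/s.
H balance: n_H = 0 + 2ξ₁ − 1ξ₂ = 314 → ξ₂ = (2·506.8 − 314)/1 = 699.6 mol/s.
Outlet amounts (n = n₀ + Σ ν·ξ):
  D: 628.8 − 1(506.8) = 122
  H: 0 + 2(506.8) − 1(699.6) = 314
  G: 0 + 2(699.6) = 1399

ξ₂ = 700 mol/s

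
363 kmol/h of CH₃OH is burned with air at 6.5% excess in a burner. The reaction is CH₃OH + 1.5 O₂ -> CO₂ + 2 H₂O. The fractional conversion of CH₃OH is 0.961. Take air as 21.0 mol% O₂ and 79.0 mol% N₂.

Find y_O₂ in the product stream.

0.0172

Stoichiometric O₂ = 1.5 × 363 = 544.5 kmol/h; O₂ fed = 544.5 × 1.065 = 579.9 kmol/h.
N₂ fed = 579.9 × 79/21 = 2182 kmol/h.
Fuel reacted = 0.961 × 363 → ξ = 348.8 kmol/h.
Outlet (n = n₀ + ν ξ):
  CH₃OH: 363 − 1(348.8) = 14.16
  O₂: 579.9 − 1.5(348.8) = 56.63
  N₂: 2182 (inert)
  CO₂: 0 + 1(348.8) = 348.8
  H₂O: 0 + 2(348.8) = 697.7
Total out = 3299 kmol/h; y_O₂ = 56.63 / 3299 = 0.01717.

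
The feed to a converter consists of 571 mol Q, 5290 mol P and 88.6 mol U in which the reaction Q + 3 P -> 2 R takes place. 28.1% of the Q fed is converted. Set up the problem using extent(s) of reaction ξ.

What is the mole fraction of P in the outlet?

Q reacted = 0.281 × 571 = 160.5 mol; ν_Q = −1, so ξ = 160.5/1 = 160.5 mol.
Outlet amounts (n = n₀ + ν ξ):
  Q: 571 − 1(160.5) = 410.5
  P: 5290 − 3(160.5) = 4809
  R: 0 + 2(160.5) = 320.9
  U: 88.6 (inert)
Total out = 5629 mol; y_P = 4809 / 5629 = 0.8543.

0.854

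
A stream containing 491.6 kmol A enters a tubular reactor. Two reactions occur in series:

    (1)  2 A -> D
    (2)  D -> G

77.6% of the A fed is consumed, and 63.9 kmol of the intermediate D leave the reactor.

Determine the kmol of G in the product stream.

Conversion of A: A consumed = 2ξ₁ = 0.776 × 491.6 → ξ₁ = 190.7 kmol.
D balance: n_D = 0 + 1ξ₁ − 1ξ₂ = 63.9 → ξ₂ = (1·190.7 − 63.9)/1 = 126.8 kmol.
Outlet amounts (n = n₀ + Σ ν·ξ):
  A: 491.6 − 2(190.7) = 110.1
  D: 0 + 1(190.7) − 1(126.8) = 63.9
  G: 0 + 1(126.8) = 126.8

127 kmol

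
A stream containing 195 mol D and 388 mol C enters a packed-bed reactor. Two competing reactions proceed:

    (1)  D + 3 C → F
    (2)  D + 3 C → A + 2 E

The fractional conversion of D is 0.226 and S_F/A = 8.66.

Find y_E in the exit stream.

0.0198

Conversion of D: D consumed = 0.226 × 195 = 44.07 mol = 1ξ₁ + 1ξ₂.
Selectivity: 1ξ₁ / (1ξ₂) = 8.66 → ξ₁ = 8.66 ξ₂.
Substitute: (1·8.66 + 1) ξ₂ = 44.07 → ξ₂ = 4.562 mol, ξ₁ = 39.51 mol.
Outlet amounts (n = n₀ + Σ ν·ξ):
  D: 195 − 1(39.51) − 1(4.562) = 150.9
  C: 388 − 3(39.51) − 3(4.562) = 255.8
  F: 0 + 1(39.51) = 39.51
  A: 0 + 1(4.562) = 4.562
  E: 0 + 2(4.562) = 9.124
Total out = 459.9 mol; y_E = 9.124 / 459.9 = 0.01984.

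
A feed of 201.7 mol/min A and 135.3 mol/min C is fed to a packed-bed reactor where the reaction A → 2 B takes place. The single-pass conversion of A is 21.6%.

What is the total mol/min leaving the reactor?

381 mol/min

A reacted = 0.216 × 201.7 = 43.57 mol/min; ν_A = −1, so ξ = 43.57/1 = 43.57 mol/min.
Outlet amounts (n = n₀ + ν ξ):
  A: 201.7 − 1(43.57) = 158.1
  B: 0 + 2(43.57) = 87.13
  C: 135.3 (inert)
Total out = 158.1 + 87.13 + 135.3 = 380.6 mol/min.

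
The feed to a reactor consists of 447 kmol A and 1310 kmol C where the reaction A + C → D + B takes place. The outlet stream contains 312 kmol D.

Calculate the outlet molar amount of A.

For D: n = n₀ + 1ξ → 312 = 0 + 1ξ, giving ξ = 312 kmol.
Outlet amounts (n = n₀ + ν ξ):
  A: 447 − 1(312) = 135
  C: 1310 − 1(312) = 998
  D: 0 + 1(312) = 312
  B: 0 + 1(312) = 312

135 kmol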